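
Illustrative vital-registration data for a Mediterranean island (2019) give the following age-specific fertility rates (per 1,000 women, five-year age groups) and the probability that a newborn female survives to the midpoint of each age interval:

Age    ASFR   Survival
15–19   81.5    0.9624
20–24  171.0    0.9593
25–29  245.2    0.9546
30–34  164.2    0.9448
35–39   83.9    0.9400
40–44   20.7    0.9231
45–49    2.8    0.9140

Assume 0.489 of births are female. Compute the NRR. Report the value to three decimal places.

Proportion female at birth = 0.489.
Per-age-group product (5 × ASFR × survival probability):
  15–19: 5 × 81.5/1000 × 0.9624 = 0.39218
  20–24: 5 × 171.0/1000 × 0.9593 = 0.82020
  25–29: 5 × 245.2/1000 × 0.9546 = 1.17034
  30–34: 5 × 164.2/1000 × 0.9448 = 0.77568
  35–39: 5 × 83.9/1000 × 0.9400 = 0.39433
  40–44: 5 × 20.7/1000 × 0.9231 = 0.09554
  45–49: 5 × 2.8/1000 × 0.9140 = 0.01280
Sum = 3.66107
NRR = 0.489 × 3.66107 = 1.79026
An NRR exceeding 1 indicates intrinsic growth under these rates.

1.790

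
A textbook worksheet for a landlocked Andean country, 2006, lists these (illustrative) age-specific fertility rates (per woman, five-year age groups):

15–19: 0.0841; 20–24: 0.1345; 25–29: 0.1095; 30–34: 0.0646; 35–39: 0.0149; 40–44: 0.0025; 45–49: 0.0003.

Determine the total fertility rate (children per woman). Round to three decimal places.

Sum of ASFRs = 0.0841 + 0.1345 + 0.1095 + 0.0646 + 0.0149 + 0.0025 + 0.0003 = 0.4104
TFR = 5 × 0.4104 = 2.052

2.052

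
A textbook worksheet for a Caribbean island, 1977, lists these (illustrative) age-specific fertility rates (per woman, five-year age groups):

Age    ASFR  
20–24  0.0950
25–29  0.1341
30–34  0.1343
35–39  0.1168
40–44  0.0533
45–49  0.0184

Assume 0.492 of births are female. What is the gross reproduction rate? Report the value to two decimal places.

Proportion female at birth = 0.492.
Sum of ASFRs = 0.0950 + 0.1341 + 0.1343 + 0.1168 + 0.0533 + 0.0184 = 0.5519
TFR = 5 × 0.5519 = 2.7595
GRR = 0.492 × 2.7595 = 1.35767

1.36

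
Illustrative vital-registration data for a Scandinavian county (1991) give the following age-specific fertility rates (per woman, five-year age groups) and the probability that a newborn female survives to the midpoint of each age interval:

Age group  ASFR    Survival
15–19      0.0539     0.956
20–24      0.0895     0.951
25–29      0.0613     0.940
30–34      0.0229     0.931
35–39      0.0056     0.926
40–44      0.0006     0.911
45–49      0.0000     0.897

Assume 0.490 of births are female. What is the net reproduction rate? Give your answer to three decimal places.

0.542

Proportion female at birth = 0.490.
Survival-weighted fertility by age (5·fₓ·Sₓ):
  15–19: 5 × 0.0539 × 0.956 = 0.25764
  20–24: 5 × 0.0895 × 0.951 = 0.42557
  25–29: 5 × 0.0613 × 0.940 = 0.28811
  30–34: 5 × 0.0229 × 0.931 = 0.10660
  35–39: 5 × 0.0056 × 0.926 = 0.02593
  40–44: 5 × 0.0006 × 0.911 = 0.00273
  45–49: 5 × 0.0000 × 0.897 = 0.00000
Sum = 1.10658
NRR = 0.490 × 1.10658 = 0.54222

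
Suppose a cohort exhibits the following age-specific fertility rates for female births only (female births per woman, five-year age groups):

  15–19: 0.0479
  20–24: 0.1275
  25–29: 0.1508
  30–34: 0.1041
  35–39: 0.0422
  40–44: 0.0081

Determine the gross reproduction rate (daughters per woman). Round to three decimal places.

2.403

Sum of female ASFRs = 0.0479 + 0.1275 + 0.1508 + 0.1041 + 0.0422 + 0.0081 = 0.4806
GRR = 5 × 0.4806 = 2.403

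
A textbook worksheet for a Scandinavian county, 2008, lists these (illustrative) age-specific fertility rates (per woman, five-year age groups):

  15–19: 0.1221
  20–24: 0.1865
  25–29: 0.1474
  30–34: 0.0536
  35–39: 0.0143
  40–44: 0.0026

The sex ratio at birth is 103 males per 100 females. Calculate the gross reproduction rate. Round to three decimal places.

Proportion female at birth = 100 / (100 + 103) = 0.49261.
Sum of ASFRs = 0.1221 + 0.1865 + 0.1474 + 0.0536 + 0.0143 + 0.0026 = 0.5265
TFR = 5 × 0.5265 = 2.6325
GRR = 0.49261 × 2.6325 = 1.29680

1.297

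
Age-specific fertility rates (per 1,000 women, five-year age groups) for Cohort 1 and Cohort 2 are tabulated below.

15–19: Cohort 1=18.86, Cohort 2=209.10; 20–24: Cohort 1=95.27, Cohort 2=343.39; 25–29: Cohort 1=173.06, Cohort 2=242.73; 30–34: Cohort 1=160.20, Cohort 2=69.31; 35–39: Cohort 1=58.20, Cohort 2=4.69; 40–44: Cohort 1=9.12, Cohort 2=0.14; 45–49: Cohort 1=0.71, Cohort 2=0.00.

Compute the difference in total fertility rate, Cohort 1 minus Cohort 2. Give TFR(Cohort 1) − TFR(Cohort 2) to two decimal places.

-1.77

Cohort 1:
  Sum of ASFRs = 18.86 + 95.27 + 173.06 + 160.20 + 58.20 + 9.12 + 0.71 = 515.42
  TFR = 5 × 515.42 / 1000 = 2.5771
Cohort 2:
  Sum of ASFRs = 209.10 + 343.39 + 242.73 + 69.31 + 4.69 + 0.14 + 0.00 = 869.36
  TFR = 5 × 869.36 / 1000 = 4.3468
Difference = 2.5771 − 4.3468 = -1.7697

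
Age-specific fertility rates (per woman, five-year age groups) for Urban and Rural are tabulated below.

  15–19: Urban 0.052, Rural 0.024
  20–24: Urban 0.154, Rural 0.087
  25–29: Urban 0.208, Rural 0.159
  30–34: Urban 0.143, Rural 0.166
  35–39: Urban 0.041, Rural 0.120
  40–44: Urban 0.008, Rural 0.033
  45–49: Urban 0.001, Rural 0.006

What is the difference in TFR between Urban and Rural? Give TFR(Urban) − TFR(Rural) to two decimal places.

0.06

Urban:
  Sum of ASFRs = 0.052 + 0.154 + 0.208 + 0.143 + 0.041 + 0.008 + 0.001 = 0.607
  TFR = 5 × 0.607 = 3.035
Rural:
  Sum of ASFRs = 0.024 + 0.087 + 0.159 + 0.166 + 0.120 + 0.033 + 0.006 = 0.595
  TFR = 5 × 0.595 = 2.975
Difference = 3.035 − 2.975 = 0.06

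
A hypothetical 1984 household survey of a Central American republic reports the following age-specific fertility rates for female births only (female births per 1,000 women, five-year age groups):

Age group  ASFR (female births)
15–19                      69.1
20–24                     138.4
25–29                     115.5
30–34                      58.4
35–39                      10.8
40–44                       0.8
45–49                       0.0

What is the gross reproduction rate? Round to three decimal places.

Sum of female ASFRs = 69.1 + 138.4 + 115.5 + 58.4 + 10.8 + 0.8 + 0.0 = 393.0
GRR = 5 × 393.0 / 1000 = 1.965

1.965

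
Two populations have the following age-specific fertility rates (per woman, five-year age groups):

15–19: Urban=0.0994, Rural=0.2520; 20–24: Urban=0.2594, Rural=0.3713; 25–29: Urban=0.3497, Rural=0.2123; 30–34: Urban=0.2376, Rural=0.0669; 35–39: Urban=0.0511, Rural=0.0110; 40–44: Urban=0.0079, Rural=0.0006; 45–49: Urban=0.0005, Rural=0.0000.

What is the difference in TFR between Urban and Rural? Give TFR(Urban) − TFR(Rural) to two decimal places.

0.46

Urban:
  Sum of ASFRs = 0.0994 + 0.2594 + 0.3497 + 0.2376 + 0.0511 + 0.0079 + 0.0005 = 1.0056
  TFR = 5 × 1.0056 = 5.028
Rural:
  Sum of ASFRs = 0.2520 + 0.3713 + 0.2123 + 0.0669 + 0.0110 + 0.0006 + 0.0000 = 0.9141
  TFR = 5 × 0.9141 = 4.5705
Difference = 5.028 − 4.5705 = 0.4575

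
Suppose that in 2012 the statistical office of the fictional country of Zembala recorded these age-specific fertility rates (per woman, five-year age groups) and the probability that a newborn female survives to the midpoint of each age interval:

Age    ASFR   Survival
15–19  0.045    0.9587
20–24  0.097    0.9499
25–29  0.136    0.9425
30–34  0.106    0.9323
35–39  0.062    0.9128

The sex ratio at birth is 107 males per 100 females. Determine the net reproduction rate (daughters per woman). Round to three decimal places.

Proportion female at birth = 100 / (100 + 107) = 0.48309.
Per-age-group product (5 × ASFR × survival probability):
  15–19: 5 × 0.045 × 0.9587 = 0.21571
  20–24: 5 × 0.097 × 0.9499 = 0.46070
  25–29: 5 × 0.136 × 0.9425 = 0.64090
  30–34: 5 × 0.106 × 0.9323 = 0.49412
  35–39: 5 × 0.062 × 0.9128 = 0.28297
Sum = 2.09440
NRR = 0.48309 × 2.09440 = 1.01178
An NRR exceeding 1 indicates intrinsic growth under these rates.

1.012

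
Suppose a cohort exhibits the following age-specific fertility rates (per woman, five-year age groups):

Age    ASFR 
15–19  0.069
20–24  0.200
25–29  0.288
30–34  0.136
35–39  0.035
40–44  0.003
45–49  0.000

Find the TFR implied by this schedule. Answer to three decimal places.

Sum of ASFRs = 0.069 + 0.200 + 0.288 + 0.136 + 0.035 + 0.003 + 0.000 = 0.731
TFR = 5 × 0.731 = 3.655

3.655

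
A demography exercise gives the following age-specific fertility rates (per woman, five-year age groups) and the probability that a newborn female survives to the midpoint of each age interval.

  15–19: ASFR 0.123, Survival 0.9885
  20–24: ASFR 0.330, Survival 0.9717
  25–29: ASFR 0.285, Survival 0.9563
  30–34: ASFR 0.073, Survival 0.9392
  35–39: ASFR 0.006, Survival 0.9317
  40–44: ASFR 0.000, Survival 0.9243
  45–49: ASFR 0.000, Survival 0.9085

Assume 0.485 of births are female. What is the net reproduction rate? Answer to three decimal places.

Proportion female at birth = 0.485.
Per-age-group product (5 × ASFR × survival probability):
  15–19: 5 × 0.123 × 0.9885 = 0.60793
  20–24: 5 × 0.330 × 0.9717 = 1.60331
  25–29: 5 × 0.285 × 0.9563 = 1.36273
  30–34: 5 × 0.073 × 0.9392 = 0.34281
  35–39: 5 × 0.006 × 0.9317 = 0.02795
  40–44: 5 × 0.000 × 0.9243 = 0.00000
  45–49: 5 × 0.000 × 0.9085 = 0.00000
Sum = 3.94473
NRR = 0.485 × 3.94473 = 1.91319

1.913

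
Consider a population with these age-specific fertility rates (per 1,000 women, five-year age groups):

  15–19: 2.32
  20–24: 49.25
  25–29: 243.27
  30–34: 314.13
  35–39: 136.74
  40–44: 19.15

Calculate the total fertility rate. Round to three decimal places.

3.824

Sum of ASFRs = 2.32 + 49.25 + 243.27 + 314.13 + 136.74 + 19.15 = 764.86
TFR = 5 × 764.86 / 1000 = 3.8243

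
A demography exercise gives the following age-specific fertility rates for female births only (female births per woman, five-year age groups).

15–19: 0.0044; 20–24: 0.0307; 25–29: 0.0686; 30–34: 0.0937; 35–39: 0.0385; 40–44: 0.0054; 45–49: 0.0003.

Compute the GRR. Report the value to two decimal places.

1.21

Sum of female ASFRs = 0.0044 + 0.0307 + 0.0686 + 0.0937 + 0.0385 + 0.0054 + 0.0003 = 0.2416
GRR = 5 × 0.2416 = 1.208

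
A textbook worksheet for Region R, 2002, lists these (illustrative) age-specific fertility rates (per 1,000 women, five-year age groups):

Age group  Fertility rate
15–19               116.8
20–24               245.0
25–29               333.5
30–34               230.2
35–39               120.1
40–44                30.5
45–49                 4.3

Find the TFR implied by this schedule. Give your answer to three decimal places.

Sum of ASFRs = 116.8 + 245.0 + 333.5 + 230.2 + 120.1 + 30.5 + 4.3 = 1080.4
TFR = 5 × 1080.4 / 1000 = 5.402

5.402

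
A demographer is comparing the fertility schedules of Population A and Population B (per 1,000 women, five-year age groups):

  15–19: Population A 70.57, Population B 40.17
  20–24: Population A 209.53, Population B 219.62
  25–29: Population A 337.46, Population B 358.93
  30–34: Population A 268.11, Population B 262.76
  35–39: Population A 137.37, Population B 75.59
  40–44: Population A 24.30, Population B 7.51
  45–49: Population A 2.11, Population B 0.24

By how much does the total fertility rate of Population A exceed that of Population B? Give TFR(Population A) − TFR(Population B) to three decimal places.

Population A:
  Sum of ASFRs = 70.57 + 209.53 + 337.46 + 268.11 + 137.37 + 24.30 + 2.11 = 1049.45
  TFR = 5 × 1049.45 / 1000 = 5.24725
Population B:
  Sum of ASFRs = 40.17 + 219.62 + 358.93 + 262.76 + 75.59 + 7.51 + 0.24 = 964.82
  TFR = 5 × 964.82 / 1000 = 4.8241
Difference = 5.24725 − 4.8241 = 0.42315

0.423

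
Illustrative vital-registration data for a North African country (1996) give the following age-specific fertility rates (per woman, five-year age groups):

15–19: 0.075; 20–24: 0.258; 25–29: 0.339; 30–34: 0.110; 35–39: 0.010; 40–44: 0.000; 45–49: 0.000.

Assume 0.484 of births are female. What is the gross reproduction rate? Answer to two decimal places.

1.92

Proportion female at birth = 0.484.
Sum of ASFRs = 0.075 + 0.258 + 0.339 + 0.110 + 0.010 + 0.000 + 0.000 = 0.792
TFR = 5 × 0.792 = 3.96
GRR = 0.484 × 3.96 = 1.91664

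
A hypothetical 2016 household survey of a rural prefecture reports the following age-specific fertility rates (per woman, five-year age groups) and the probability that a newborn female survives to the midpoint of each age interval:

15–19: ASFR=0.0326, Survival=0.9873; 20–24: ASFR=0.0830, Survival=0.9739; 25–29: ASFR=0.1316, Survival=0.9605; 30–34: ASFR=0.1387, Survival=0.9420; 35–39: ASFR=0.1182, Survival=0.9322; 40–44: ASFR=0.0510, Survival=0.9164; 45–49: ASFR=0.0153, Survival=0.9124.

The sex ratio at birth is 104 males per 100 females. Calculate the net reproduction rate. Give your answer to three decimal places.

1.326

Proportion female at birth = 100 / (100 + 104) = 0.49020.
Per-age-group product (5 × ASFR × survival probability):
  15–19: 5 × 0.0326 × 0.9873 = 0.16093
  20–24: 5 × 0.0830 × 0.9739 = 0.40417
  25–29: 5 × 0.1316 × 0.9605 = 0.63201
  30–34: 5 × 0.1387 × 0.9420 = 0.65328
  35–39: 5 × 0.1182 × 0.9322 = 0.55093
  40–44: 5 × 0.0510 × 0.9164 = 0.23368
  45–49: 5 × 0.0153 × 0.9124 = 0.06980
Sum = 2.70480
NRR = 0.49020 × 2.70480 = 1.32589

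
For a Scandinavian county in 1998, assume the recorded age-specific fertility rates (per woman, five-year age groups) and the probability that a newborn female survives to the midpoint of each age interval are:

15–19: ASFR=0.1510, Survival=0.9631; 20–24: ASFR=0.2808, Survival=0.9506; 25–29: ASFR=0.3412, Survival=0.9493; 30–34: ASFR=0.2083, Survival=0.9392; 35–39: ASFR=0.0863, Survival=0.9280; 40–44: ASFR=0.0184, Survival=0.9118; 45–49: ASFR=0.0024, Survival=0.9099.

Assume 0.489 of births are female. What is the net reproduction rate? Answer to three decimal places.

Proportion female at birth = 0.489.
Survival-weighted fertility by age (5·fₓ·Sₓ):
  15–19: 5 × 0.1510 × 0.9631 = 0.72714
  20–24: 5 × 0.2808 × 0.9506 = 1.33464
  25–29: 5 × 0.3412 × 0.9493 = 1.61951
  30–34: 5 × 0.2083 × 0.9392 = 0.97818
  35–39: 5 × 0.0863 × 0.9280 = 0.40043
  40–44: 5 × 0.0184 × 0.9118 = 0.08389
  45–49: 5 × 0.0024 × 0.9099 = 0.01092
Sum = 5.15471
NRR = 0.489 × 5.15471 = 2.52065

2.521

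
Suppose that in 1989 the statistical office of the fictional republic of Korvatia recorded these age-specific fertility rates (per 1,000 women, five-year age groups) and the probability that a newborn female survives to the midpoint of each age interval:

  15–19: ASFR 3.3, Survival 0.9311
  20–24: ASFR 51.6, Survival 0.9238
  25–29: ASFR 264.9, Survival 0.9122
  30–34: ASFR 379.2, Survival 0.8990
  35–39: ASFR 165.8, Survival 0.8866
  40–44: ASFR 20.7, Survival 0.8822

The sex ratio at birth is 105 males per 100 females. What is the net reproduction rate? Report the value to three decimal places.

1.948

Proportion female at birth = 100 / (100 + 105) = 0.48780.
Survival-weighted fertility by age (5·fₓ·Sₓ):
  15–19: 5 × 3.3/1000 × 0.9311 = 0.01536
  20–24: 5 × 51.6/1000 × 0.9238 = 0.23834
  25–29: 5 × 264.9/1000 × 0.9122 = 1.20821
  30–34: 5 × 379.2/1000 × 0.8990 = 1.70450
  35–39: 5 × 165.8/1000 × 0.8866 = 0.73499
  40–44: 5 × 20.7/1000 × 0.8822 = 0.09131
Sum = 3.99271
NRR = 0.48780 × 3.99271 = 1.94764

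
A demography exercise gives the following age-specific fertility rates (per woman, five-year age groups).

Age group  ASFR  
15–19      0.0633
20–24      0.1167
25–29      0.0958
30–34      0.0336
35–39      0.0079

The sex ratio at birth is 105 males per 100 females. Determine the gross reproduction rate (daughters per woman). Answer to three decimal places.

0.774

Proportion female at birth = 100 / (100 + 105) = 0.48780.
Sum of ASFRs = 0.0633 + 0.1167 + 0.0958 + 0.0336 + 0.0079 = 0.3173
TFR = 5 × 0.3173 = 1.5865
GRR = 0.48780 × 1.5865 = 0.77389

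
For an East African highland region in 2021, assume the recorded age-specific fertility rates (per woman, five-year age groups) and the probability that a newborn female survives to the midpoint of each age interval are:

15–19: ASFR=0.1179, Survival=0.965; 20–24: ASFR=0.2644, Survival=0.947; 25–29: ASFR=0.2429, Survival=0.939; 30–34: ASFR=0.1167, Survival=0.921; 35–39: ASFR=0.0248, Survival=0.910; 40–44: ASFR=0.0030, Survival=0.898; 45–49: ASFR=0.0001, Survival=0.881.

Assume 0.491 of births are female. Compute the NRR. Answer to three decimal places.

Proportion female at birth = 0.491.
Survival-weighted fertility by age (5·fₓ·Sₓ):
  15–19: 5 × 0.1179 × 0.965 = 0.56887
  20–24: 5 × 0.2644 × 0.947 = 1.25193
  25–29: 5 × 0.2429 × 0.939 = 1.14042
  30–34: 5 × 0.1167 × 0.921 = 0.53740
  35–39: 5 × 0.0248 × 0.910 = 0.11284
  40–44: 5 × 0.0030 × 0.898 = 0.01347
  45–49: 5 × 0.0001 × 0.881 = 0.00044
Sum = 3.62537
NRR = 0.491 × 3.62537 = 1.78006
With NRR above 1 the population is above replacement fertility.

1.780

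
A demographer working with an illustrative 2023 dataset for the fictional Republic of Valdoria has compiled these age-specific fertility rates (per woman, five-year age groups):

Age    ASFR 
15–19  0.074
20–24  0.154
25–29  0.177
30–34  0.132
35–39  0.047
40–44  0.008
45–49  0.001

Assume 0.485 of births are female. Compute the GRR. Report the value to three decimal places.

Proportion female at birth = 0.485.
Sum of ASFRs = 0.074 + 0.154 + 0.177 + 0.132 + 0.047 + 0.008 + 0.001 = 0.593
TFR = 5 × 0.593 = 2.965
GRR = 0.485 × 2.965 = 1.43803

1.438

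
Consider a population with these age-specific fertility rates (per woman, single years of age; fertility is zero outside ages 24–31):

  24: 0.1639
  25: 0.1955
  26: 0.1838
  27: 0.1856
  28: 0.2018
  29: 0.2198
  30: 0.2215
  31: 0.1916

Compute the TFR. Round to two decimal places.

1.56

Sum of ASFRs = 0.1639 + 0.1955 + 0.1838 + 0.1856 + 0.2018 + 0.2198 + 0.2215 + 0.1916 = 1.5635
TFR = 1.5635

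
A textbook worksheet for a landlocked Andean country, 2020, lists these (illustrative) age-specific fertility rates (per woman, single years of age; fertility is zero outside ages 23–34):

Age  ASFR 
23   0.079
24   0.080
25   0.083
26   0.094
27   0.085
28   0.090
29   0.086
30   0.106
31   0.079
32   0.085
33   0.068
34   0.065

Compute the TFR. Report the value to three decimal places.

Sum of ASFRs = 0.079 + 0.080 + 0.083 + 0.094 + 0.085 + 0.090 + 0.086 + 0.106 + 0.079 + 0.085 + 0.068 + 0.065 = 1.000
TFR = 1

1.000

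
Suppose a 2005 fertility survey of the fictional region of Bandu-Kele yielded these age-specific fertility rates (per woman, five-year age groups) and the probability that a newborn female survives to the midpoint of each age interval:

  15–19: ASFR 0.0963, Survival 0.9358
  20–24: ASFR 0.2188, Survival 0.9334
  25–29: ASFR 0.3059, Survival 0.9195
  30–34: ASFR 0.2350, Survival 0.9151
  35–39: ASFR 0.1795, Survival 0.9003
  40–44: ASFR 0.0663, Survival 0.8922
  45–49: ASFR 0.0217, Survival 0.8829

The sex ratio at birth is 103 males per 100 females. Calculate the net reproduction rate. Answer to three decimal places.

2.538

Proportion female at birth = 100 / (100 + 103) = 0.49261.
Each age group contributes 5 × ASFR × survival:
  15–19: 5 × 0.0963 × 0.9358 = 0.45059
  20–24: 5 × 0.2188 × 0.9334 = 1.02114
  25–29: 5 × 0.3059 × 0.9195 = 1.40638
  30–34: 5 × 0.2350 × 0.9151 = 1.07524
  35–39: 5 × 0.1795 × 0.9003 = 0.80802
  40–44: 5 × 0.0663 × 0.8922 = 0.29576
  45–49: 5 × 0.0217 × 0.8829 = 0.09579
Sum = 5.15292
NRR = 0.49261 × 5.15292 = 2.53838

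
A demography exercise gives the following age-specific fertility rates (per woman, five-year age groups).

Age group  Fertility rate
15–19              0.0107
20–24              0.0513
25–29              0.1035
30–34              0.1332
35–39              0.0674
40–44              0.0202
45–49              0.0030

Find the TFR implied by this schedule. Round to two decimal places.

Sum of ASFRs = 0.0107 + 0.0513 + 0.1035 + 0.1332 + 0.0674 + 0.0202 + 0.0030 = 0.3893
TFR = 5 × 0.3893 = 1.9465

1.95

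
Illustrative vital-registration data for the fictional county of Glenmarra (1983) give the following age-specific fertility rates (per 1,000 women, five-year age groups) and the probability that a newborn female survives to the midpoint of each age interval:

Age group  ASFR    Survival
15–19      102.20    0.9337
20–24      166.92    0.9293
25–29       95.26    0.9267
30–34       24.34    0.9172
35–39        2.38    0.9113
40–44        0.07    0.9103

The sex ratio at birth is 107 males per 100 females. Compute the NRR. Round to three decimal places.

Proportion female at birth = 100 / (100 + 107) = 0.48309.
Weighting each age-specific rate by interval width and survival:
  15–19: 5 × 102.20/1000 × 0.9337 = 0.47712
  20–24: 5 × 166.92/1000 × 0.9293 = 0.77559
  25–29: 5 × 95.26/1000 × 0.9267 = 0.44139
  30–34: 5 × 24.34/1000 × 0.9172 = 0.11162
  35–39: 5 × 2.38/1000 × 0.9113 = 0.01084
  40–44: 5 × 0.07/1000 × 0.9103 = 0.00032
Sum = 1.81688
NRR = 0.48309 × 1.81688 = 0.87772
An NRR under 1 implies long-run decline under these rates.

0.878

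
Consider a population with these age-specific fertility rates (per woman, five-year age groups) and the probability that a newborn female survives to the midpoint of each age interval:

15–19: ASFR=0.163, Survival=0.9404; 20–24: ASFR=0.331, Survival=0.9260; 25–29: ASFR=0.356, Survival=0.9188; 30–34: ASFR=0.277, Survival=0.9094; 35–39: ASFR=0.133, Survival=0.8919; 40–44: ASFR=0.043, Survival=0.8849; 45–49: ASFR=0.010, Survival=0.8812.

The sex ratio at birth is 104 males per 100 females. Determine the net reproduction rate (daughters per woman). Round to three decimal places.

Proportion female at birth = 100 / (100 + 104) = 0.49020.
Survival-weighted fertility by age (5·fₓ·Sₓ):
  15–19: 5 × 0.163 × 0.9404 = 0.76643
  20–24: 5 × 0.331 × 0.9260 = 1.53253
  25–29: 5 × 0.356 × 0.9188 = 1.63546
  30–34: 5 × 0.277 × 0.9094 = 1.25952
  35–39: 5 × 0.133 × 0.8919 = 0.59311
  40–44: 5 × 0.043 × 0.8849 = 0.19025
  45–49: 5 × 0.010 × 0.8812 = 0.04406
Sum = 6.02136
NRR = 0.49020 × 6.02136 = 2.95167

2.952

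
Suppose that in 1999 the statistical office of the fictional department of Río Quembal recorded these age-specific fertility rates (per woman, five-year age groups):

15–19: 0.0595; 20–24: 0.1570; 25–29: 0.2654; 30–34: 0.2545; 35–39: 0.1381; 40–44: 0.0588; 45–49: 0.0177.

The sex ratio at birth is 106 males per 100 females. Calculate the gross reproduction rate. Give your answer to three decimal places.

Proportion female at birth = 100 / (100 + 106) = 0.48544.
Sum of ASFRs = 0.0595 + 0.1570 + 0.2654 + 0.2545 + 0.1381 + 0.0588 + 0.0177 = 0.9510
TFR = 5 × 0.9510 = 4.755
GRR = 0.48544 × 4.755 = 2.30827

2.308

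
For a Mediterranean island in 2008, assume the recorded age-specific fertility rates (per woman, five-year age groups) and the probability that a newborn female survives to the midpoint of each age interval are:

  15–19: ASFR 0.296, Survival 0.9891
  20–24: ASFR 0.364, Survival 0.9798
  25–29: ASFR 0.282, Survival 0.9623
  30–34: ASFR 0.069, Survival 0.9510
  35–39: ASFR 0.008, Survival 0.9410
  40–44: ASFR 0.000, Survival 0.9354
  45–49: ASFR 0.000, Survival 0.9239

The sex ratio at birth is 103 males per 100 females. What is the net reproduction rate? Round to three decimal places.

2.448

Proportion female at birth = 100 / (100 + 103) = 0.49261.
Each age group contributes 5 × ASFR × survival:
  15–19: 5 × 0.296 × 0.9891 = 1.46387
  20–24: 5 × 0.364 × 0.9798 = 1.78324
  25–29: 5 × 0.282 × 0.9623 = 1.35684
  30–34: 5 × 0.069 × 0.9510 = 0.32810
  35–39: 5 × 0.008 × 0.9410 = 0.03764
  40–44: 5 × 0.000 × 0.9354 = 0.00000
  45–49: 5 × 0.000 × 0.9239 = 0.00000
Sum = 4.96969
NRR = 0.49261 × 4.96969 = 2.44812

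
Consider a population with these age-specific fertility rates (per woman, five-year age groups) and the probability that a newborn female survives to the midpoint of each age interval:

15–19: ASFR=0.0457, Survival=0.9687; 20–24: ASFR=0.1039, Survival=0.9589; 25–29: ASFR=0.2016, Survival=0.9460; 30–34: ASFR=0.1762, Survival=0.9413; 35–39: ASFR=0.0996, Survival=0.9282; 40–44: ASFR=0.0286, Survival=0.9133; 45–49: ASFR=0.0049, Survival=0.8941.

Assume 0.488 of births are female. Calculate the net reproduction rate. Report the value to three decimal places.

1.521

Proportion female at birth = 0.488.
Weighting each age-specific rate by interval width and survival:
  15–19: 5 × 0.0457 × 0.9687 = 0.22135
  20–24: 5 × 0.1039 × 0.9589 = 0.49815
  25–29: 5 × 0.2016 × 0.9460 = 0.95357
  30–34: 5 × 0.1762 × 0.9413 = 0.82929
  35–39: 5 × 0.0996 × 0.9282 = 0.46224
  40–44: 5 × 0.0286 × 0.9133 = 0.13060
  45–49: 5 × 0.0049 × 0.8941 = 0.02191
Sum = 3.11711
NRR = 0.488 × 3.11711 = 1.52115
An NRR exceeding 1 indicates intrinsic growth under these rates.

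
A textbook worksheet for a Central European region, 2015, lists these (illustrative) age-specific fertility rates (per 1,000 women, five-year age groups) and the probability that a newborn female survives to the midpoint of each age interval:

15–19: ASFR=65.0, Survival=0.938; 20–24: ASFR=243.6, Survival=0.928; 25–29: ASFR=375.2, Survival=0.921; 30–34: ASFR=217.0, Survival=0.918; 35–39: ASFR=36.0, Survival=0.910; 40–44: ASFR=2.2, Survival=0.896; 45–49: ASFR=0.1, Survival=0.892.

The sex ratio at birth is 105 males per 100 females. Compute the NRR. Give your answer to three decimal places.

2.114

Proportion female at birth = 100 / (100 + 105) = 0.48780.
Survival-weighted fertility by age (5·fₓ·Sₓ):
  15–19: 5 × 65.0/1000 × 0.938 = 0.30485
  20–24: 5 × 243.6/1000 × 0.928 = 1.13030
  25–29: 5 × 375.2/1000 × 0.921 = 1.72780
  30–34: 5 × 217.0/1000 × 0.918 = 0.99603
  35–39: 5 × 36.0/1000 × 0.910 = 0.16380
  40–44: 5 × 2.2/1000 × 0.896 = 0.00986
  45–49: 5 × 0.1/1000 × 0.892 = 0.00045
Sum = 4.33309
NRR = 0.48780 × 4.33309 = 2.11368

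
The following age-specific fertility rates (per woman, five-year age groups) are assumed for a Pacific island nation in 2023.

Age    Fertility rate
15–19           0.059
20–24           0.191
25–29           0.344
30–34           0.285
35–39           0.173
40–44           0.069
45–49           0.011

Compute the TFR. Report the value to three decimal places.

5.660

Sum of ASFRs = 0.059 + 0.191 + 0.344 + 0.285 + 0.173 + 0.069 + 0.011 = 1.132
TFR = 5 × 1.132 = 5.66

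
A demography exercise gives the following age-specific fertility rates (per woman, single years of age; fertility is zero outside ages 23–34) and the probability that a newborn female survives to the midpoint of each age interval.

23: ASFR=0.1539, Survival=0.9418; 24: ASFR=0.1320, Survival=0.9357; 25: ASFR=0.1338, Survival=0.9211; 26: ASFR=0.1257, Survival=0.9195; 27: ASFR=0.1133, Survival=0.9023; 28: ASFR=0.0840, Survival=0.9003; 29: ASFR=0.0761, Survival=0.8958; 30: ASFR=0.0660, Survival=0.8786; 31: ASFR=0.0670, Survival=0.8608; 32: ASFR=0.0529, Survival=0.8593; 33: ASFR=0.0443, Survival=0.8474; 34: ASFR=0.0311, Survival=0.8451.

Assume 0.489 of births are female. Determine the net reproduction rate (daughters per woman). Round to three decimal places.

0.478

Proportion female at birth = 0.489.
Weighting each age-specific rate by interval width and survival:
  23: 1 × 0.1539 × 0.9418 = 0.14494
  24: 1 × 0.1320 × 0.9357 = 0.12351
  25: 1 × 0.1338 × 0.9211 = 0.12324
  26: 1 × 0.1257 × 0.9195 = 0.11558
  27: 1 × 0.1133 × 0.9023 = 0.10223
  28: 1 × 0.0840 × 0.9003 = 0.07563
  29: 1 × 0.0761 × 0.8958 = 0.06817
  30: 1 × 0.0660 × 0.8786 = 0.05799
  31: 1 × 0.0670 × 0.8608 = 0.05767
  32: 1 × 0.0529 × 0.8593 = 0.04546
  33: 1 × 0.0443 × 0.8474 = 0.03754
  34: 1 × 0.0311 × 0.8451 = 0.02628
Sum = 0.97824
NRR = 0.489 × 0.97824 = 0.47836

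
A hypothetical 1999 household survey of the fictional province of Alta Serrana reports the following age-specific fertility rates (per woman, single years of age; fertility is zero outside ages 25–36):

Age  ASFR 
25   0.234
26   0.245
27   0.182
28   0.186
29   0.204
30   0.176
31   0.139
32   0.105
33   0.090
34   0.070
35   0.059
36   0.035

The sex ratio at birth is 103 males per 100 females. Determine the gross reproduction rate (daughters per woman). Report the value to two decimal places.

Proportion female at birth = 100 / (100 + 103) = 0.49261.
Sum of ASFRs = 0.234 + 0.245 + 0.182 + 0.186 + 0.204 + 0.176 + 0.139 + 0.105 + 0.090 + 0.070 + 0.059 + 0.035 = 1.725
TFR = 1.725
GRR = 0.49261 × 1.725 = 0.84975

0.85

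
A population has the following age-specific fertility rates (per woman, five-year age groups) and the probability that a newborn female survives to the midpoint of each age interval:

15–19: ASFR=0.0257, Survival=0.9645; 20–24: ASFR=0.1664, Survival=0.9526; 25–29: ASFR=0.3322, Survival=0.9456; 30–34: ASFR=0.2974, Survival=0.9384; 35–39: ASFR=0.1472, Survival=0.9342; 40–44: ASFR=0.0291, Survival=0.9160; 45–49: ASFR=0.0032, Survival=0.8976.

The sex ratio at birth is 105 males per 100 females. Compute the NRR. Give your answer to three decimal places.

2.301

Proportion female at birth = 100 / (100 + 105) = 0.48780.
Weighting each age-specific rate by interval width and survival:
  15–19: 5 × 0.0257 × 0.9645 = 0.12394
  20–24: 5 × 0.1664 × 0.9526 = 0.79256
  25–29: 5 × 0.3322 × 0.9456 = 1.57064
  30–34: 5 × 0.2974 × 0.9384 = 1.39540
  35–39: 5 × 0.1472 × 0.9342 = 0.68757
  40–44: 5 × 0.0291 × 0.9160 = 0.13328
  45–49: 5 × 0.0032 × 0.8976 = 0.01436
Sum = 4.71775
NRR = 0.48780 × 4.71775 = 2.30132
With NRR above 1 the population is above replacement fertility.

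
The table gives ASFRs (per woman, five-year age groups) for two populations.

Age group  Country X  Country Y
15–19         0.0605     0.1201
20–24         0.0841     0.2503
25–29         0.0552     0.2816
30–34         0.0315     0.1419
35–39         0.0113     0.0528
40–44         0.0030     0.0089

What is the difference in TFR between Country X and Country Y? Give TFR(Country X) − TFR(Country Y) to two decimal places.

-3.05

Country X:
  Sum of ASFRs = 0.0605 + 0.0841 + 0.0552 + 0.0315 + 0.0113 + 0.0030 = 0.2456
  TFR = 5 × 0.2456 = 1.228
Country Y:
  Sum of ASFRs = 0.1201 + 0.2503 + 0.2816 + 0.1419 + 0.0528 + 0.0089 = 0.8556
  TFR = 5 × 0.8556 = 4.278
Difference = 1.228 − 4.278 = -3.05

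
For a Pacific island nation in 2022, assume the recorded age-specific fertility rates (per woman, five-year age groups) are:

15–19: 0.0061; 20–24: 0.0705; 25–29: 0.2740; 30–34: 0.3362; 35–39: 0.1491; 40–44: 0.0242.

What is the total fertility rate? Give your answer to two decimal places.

Sum of ASFRs = 0.0061 + 0.0705 + 0.2740 + 0.3362 + 0.1491 + 0.0242 = 0.8601
TFR = 5 × 0.8601 = 4.3005

4.30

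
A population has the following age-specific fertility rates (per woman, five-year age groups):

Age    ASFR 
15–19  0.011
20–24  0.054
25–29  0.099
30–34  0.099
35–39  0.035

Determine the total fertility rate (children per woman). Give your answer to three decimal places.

Sum of ASFRs = 0.011 + 0.054 + 0.099 + 0.099 + 0.035 = 0.298
TFR = 5 × 0.298 = 1.49

1.490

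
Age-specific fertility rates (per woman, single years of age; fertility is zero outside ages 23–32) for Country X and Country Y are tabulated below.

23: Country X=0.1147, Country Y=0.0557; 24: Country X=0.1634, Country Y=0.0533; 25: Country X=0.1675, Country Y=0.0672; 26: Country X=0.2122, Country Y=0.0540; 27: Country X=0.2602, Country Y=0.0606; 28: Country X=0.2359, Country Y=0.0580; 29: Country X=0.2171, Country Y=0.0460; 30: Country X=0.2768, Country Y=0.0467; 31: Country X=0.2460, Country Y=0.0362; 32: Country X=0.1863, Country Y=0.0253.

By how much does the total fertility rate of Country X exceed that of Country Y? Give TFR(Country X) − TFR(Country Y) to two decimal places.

Country X:
  Sum of ASFRs = 0.1147 + 0.1634 + 0.1675 + 0.2122 + 0.2602 + 0.2359 + 0.2171 + 0.2768 + 0.2460 + 0.1863 = 2.0801
  TFR = 2.0801
Country Y:
  Sum of ASFRs = 0.0557 + 0.0533 + 0.0672 + 0.0540 + 0.0606 + 0.0580 + 0.0460 + 0.0467 + 0.0362 + 0.0253 = 0.5030
  TFR = 0.503
Difference = 2.0801 − 0.503 = 1.5771

1.58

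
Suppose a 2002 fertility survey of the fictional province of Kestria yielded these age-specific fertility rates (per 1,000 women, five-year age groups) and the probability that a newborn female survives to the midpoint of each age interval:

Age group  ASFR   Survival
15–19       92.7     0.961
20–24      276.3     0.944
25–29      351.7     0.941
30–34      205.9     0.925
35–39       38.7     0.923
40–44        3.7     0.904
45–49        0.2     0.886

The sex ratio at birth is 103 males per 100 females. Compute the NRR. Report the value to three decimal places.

Proportion female at birth = 100 / (100 + 103) = 0.49261.
Weighting each age-specific rate by interval width and survival:
  15–19: 5 × 92.7/1000 × 0.961 = 0.44542
  20–24: 5 × 276.3/1000 × 0.944 = 1.30414
  25–29: 5 × 351.7/1000 × 0.941 = 1.65475
  30–34: 5 × 205.9/1000 × 0.925 = 0.95229
  35–39: 5 × 38.7/1000 × 0.923 = 0.17860
  40–44: 5 × 3.7/1000 × 0.904 = 0.01672
  45–49: 5 × 0.2/1000 × 0.886 = 0.00089
Sum = 4.55281
NRR = 0.49261 × 4.55281 = 2.24276

2.243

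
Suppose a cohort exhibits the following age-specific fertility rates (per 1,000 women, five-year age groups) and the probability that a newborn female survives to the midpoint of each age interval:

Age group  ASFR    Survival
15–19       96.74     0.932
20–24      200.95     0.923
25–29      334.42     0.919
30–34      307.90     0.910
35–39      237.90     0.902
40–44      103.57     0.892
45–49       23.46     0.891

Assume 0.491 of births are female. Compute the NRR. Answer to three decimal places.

2.924

Proportion female at birth = 0.491.
Weighting each age-specific rate by interval width and survival:
  15–19: 5 × 96.74/1000 × 0.932 = 0.45081
  20–24: 5 × 200.95/1000 × 0.923 = 0.92738
  25–29: 5 × 334.42/1000 × 0.919 = 1.53666
  30–34: 5 × 307.90/1000 × 0.910 = 1.40095
  35–39: 5 × 237.90/1000 × 0.902 = 1.07293
  40–44: 5 × 103.57/1000 × 0.892 = 0.46192
  45–49: 5 × 23.46/1000 × 0.891 = 0.10451
Sum = 5.95516
NRR = 0.491 × 5.95516 = 2.92398
An NRR exceeding 1 indicates intrinsic growth under these rates.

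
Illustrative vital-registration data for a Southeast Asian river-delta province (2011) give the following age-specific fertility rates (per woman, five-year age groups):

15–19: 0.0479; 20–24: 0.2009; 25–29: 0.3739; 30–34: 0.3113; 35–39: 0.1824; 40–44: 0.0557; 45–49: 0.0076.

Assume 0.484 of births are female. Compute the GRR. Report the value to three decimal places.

Proportion female at birth = 0.484.
Sum of ASFRs = 0.0479 + 0.2009 + 0.3739 + 0.3113 + 0.1824 + 0.0557 + 0.0076 = 1.1797
TFR = 5 × 1.1797 = 5.8985
GRR = 0.484 × 5.8985 = 2.85487

2.855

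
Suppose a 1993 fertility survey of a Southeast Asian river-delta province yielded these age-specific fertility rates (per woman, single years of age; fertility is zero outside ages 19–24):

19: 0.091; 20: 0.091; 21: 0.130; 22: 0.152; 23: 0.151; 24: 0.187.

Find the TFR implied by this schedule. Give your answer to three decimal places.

0.802

Sum of ASFRs = 0.091 + 0.091 + 0.130 + 0.152 + 0.151 + 0.187 = 0.802
TFR = 0.802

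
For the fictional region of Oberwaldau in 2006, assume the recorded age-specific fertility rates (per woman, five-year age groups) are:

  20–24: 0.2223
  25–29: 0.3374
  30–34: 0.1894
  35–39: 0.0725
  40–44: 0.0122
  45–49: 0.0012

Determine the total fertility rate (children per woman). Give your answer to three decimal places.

Sum of ASFRs = 0.2223 + 0.3374 + 0.1894 + 0.0725 + 0.0122 + 0.0012 = 0.8350
TFR = 5 × 0.8350 = 4.175

4.175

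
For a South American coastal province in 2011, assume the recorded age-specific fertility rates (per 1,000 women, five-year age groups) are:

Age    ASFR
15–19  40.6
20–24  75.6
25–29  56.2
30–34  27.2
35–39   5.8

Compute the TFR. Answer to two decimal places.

Sum of ASFRs = 40.6 + 75.6 + 56.2 + 27.2 + 5.8 = 205.4
TFR = 5 × 205.4 / 1000 = 1.027

1.03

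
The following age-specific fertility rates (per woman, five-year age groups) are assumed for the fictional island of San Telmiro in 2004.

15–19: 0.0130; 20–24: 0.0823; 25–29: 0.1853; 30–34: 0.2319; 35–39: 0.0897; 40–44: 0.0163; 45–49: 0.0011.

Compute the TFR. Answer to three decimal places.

Sum of ASFRs = 0.0130 + 0.0823 + 0.1853 + 0.2319 + 0.0897 + 0.0163 + 0.0011 = 0.6196
TFR = 5 × 0.6196 = 3.098

3.098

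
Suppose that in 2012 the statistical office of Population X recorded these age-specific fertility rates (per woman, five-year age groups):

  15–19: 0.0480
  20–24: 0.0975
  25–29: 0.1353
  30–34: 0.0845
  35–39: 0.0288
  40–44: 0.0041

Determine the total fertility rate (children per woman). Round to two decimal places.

Sum of ASFRs = 0.0480 + 0.0975 + 0.1353 + 0.0845 + 0.0288 + 0.0041 = 0.3982
TFR = 5 × 0.3982 = 1.991

1.99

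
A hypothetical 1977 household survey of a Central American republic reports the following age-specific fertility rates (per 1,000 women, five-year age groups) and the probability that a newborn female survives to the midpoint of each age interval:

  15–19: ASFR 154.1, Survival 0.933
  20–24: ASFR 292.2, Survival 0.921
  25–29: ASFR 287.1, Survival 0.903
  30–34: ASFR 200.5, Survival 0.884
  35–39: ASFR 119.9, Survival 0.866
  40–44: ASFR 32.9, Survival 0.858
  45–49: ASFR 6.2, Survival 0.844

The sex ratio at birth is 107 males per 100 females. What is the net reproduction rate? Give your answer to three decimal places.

2.383

Proportion female at birth = 100 / (100 + 107) = 0.48309.
Per-age-group product (5 × ASFR × survival probability):
  15–19: 5 × 154.1/1000 × 0.933 = 0.71888
  20–24: 5 × 292.2/1000 × 0.921 = 1.34558
  25–29: 5 × 287.1/1000 × 0.903 = 1.29626
  30–34: 5 × 200.5/1000 × 0.884 = 0.88621
  35–39: 5 × 119.9/1000 × 0.866 = 0.51917
  40–44: 5 × 32.9/1000 × 0.858 = 0.14114
  45–49: 5 × 6.2/1000 × 0.844 = 0.02616
Sum = 4.93340
NRR = 0.48309 × 4.93340 = 2.38328
An NRR exceeding 1 indicates intrinsic growth under these rates.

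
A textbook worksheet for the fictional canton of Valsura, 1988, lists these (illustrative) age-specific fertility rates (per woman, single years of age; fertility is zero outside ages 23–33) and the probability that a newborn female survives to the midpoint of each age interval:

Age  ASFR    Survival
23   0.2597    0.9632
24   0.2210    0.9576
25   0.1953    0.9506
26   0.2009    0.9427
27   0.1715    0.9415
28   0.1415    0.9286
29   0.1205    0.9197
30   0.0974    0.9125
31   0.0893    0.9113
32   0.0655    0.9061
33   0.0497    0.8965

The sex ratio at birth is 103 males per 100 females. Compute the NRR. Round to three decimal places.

Proportion female at birth = 100 / (100 + 103) = 0.49261.
Survival-weighted fertility by age (1·fₓ·Sₓ):
  23: 1 × 0.2597 × 0.9632 = 0.25014
  24: 1 × 0.2210 × 0.9576 = 0.21163
  25: 1 × 0.1953 × 0.9506 = 0.18565
  26: 1 × 0.2009 × 0.9427 = 0.18939
  27: 1 × 0.1715 × 0.9415 = 0.16147
  28: 1 × 0.1415 × 0.9286 = 0.13140
  29: 1 × 0.1205 × 0.9197 = 0.11082
  30: 1 × 0.0974 × 0.9125 = 0.08888
  31: 1 × 0.0893 × 0.9113 = 0.08138
  32: 1 × 0.0655 × 0.9061 = 0.05935
  33: 1 × 0.0497 × 0.8965 = 0.04456
Sum = 1.51467
NRR = 0.49261 × 1.51467 = 0.74614
NRR < 1, so the cohort does not fully replace itself.

0.746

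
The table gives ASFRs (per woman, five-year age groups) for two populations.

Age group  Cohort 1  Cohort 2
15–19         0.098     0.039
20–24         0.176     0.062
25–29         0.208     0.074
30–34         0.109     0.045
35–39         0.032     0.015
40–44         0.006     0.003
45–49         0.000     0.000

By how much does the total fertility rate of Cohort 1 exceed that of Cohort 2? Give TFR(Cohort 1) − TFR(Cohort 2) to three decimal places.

1.955

Cohort 1:
  Sum of ASFRs = 0.098 + 0.176 + 0.208 + 0.109 + 0.032 + 0.006 + 0.000 = 0.629
  TFR = 5 × 0.629 = 3.145
Cohort 2:
  Sum of ASFRs = 0.039 + 0.062 + 0.074 + 0.045 + 0.015 + 0.003 + 0.000 = 0.238
  TFR = 5 × 0.238 = 1.19
Difference = 3.145 − 1.19 = 1.955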